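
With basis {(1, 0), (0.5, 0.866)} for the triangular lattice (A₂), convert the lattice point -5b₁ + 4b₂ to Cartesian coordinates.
(-3, 3.464)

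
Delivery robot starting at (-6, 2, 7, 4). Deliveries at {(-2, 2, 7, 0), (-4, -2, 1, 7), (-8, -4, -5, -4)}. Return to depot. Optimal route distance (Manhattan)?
74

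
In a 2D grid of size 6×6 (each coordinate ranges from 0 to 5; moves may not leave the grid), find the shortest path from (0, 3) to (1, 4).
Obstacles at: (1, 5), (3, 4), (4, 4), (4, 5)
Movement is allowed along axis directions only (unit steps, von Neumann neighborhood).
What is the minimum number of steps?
2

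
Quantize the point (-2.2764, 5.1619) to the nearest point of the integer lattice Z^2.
(-2, 5)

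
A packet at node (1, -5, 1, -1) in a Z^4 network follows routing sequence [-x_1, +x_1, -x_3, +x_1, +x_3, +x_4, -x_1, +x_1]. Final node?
(2, -5, 1, 0)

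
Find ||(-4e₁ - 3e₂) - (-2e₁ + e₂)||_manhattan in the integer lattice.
6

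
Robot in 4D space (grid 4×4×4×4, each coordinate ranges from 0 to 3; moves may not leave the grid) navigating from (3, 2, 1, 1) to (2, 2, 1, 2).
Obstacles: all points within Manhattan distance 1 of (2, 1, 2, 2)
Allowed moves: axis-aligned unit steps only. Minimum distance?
2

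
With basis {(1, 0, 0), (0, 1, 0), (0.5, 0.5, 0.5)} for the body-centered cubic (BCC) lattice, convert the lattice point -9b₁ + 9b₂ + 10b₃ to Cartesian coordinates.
(-4, 14, 5)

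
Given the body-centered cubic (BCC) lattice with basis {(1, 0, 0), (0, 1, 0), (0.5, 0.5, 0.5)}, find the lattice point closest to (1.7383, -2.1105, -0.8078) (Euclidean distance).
(2, -2, -1)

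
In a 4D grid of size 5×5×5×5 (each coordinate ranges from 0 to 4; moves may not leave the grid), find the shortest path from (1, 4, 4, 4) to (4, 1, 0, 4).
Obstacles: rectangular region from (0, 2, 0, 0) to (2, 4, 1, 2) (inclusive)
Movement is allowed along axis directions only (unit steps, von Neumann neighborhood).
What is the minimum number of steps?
10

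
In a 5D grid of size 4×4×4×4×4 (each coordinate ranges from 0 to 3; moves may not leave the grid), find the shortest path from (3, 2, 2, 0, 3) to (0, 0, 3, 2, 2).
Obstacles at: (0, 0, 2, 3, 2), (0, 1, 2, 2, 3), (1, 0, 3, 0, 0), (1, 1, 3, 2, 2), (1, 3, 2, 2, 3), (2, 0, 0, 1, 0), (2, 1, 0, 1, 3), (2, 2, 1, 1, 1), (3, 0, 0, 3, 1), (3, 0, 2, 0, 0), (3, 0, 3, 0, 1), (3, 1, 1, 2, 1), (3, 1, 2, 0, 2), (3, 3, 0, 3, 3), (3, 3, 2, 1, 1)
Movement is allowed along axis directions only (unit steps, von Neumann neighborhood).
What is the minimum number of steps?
9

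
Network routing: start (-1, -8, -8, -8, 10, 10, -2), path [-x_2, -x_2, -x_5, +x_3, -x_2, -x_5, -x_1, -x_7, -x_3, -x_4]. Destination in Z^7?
(-2, -11, -8, -9, 8, 10, -3)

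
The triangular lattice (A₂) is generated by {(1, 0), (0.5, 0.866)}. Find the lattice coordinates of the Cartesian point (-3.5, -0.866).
-3b₁ - b₂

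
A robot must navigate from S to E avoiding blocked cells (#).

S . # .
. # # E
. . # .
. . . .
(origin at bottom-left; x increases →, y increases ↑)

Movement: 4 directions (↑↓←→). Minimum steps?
8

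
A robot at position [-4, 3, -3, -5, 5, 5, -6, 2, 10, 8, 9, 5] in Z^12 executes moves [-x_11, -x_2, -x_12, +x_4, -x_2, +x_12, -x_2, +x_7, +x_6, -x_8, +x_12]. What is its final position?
(-4, 0, -3, -4, 5, 6, -5, 1, 10, 8, 8, 6)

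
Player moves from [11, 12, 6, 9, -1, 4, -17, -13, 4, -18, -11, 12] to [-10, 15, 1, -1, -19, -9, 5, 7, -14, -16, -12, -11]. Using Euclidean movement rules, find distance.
53.0094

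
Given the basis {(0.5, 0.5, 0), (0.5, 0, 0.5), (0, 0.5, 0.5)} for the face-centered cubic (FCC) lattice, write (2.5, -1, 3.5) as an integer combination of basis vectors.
-2b₁ + 7b₂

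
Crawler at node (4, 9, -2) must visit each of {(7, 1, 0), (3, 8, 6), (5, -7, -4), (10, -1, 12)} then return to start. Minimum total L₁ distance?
82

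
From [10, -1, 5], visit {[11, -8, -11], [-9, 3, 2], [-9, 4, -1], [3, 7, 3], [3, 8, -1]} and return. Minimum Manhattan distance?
110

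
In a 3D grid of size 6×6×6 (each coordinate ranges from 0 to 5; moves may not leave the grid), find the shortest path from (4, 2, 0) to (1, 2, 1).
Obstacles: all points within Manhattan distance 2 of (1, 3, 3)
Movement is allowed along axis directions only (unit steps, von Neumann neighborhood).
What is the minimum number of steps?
4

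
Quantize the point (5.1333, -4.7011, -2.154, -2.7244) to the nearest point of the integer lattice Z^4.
(5, -5, -2, -3)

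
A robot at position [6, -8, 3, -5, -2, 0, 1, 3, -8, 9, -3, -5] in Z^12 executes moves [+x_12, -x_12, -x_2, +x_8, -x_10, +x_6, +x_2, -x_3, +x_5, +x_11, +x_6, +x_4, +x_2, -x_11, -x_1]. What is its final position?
(5, -7, 2, -4, -1, 2, 1, 4, -8, 8, -3, -5)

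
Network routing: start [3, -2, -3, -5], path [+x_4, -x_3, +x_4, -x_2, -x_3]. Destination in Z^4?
(3, -3, -5, -3)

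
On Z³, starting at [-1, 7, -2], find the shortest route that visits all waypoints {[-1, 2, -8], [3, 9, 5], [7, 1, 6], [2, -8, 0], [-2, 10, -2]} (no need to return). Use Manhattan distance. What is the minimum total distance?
71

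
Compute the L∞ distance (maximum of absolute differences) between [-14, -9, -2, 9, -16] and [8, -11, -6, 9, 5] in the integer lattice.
22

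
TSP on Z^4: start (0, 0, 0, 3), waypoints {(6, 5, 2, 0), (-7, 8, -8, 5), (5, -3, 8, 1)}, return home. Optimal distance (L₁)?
90
(one optimal route: (0, 0, 0, 3) → (-7, 8, -8, 5) → (6, 5, 2, 0) → (5, -3, 8, 1) → (0, 0, 0, 3))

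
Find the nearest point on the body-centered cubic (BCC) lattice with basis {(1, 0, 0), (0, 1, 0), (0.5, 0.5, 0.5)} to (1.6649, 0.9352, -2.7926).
(2, 1, -3)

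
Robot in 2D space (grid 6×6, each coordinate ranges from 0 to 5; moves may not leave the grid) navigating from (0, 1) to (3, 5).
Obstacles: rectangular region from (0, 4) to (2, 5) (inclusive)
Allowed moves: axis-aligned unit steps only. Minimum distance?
7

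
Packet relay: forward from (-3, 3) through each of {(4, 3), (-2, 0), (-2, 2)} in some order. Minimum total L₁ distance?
13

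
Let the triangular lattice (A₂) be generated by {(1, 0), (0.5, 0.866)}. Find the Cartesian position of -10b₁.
(-10, 0)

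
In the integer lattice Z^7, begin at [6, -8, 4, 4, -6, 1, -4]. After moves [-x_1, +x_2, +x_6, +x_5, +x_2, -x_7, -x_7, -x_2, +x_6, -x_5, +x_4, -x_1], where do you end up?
(4, -7, 4, 5, -6, 3, -6)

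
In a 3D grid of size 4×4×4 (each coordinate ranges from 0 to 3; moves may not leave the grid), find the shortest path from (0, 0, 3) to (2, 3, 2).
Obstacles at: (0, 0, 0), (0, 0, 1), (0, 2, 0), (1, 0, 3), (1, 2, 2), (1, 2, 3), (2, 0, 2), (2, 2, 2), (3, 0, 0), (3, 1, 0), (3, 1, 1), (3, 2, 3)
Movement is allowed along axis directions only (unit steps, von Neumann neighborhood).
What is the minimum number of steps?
6
(one shortest path: (0, 0, 3) → (0, 1, 3) → (1, 1, 3) → (2, 1, 3) → (2, 2, 3) → (2, 3, 3) → (2, 3, 2))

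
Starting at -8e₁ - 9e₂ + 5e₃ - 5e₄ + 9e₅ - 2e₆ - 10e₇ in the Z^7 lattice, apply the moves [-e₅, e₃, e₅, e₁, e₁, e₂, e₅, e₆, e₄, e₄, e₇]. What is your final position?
(-6, -8, 6, -3, 10, -1, -9)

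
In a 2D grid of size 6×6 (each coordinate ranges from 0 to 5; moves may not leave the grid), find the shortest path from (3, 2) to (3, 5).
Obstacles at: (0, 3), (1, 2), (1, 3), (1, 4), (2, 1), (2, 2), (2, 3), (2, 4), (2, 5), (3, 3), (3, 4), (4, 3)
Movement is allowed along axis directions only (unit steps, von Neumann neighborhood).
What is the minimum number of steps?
7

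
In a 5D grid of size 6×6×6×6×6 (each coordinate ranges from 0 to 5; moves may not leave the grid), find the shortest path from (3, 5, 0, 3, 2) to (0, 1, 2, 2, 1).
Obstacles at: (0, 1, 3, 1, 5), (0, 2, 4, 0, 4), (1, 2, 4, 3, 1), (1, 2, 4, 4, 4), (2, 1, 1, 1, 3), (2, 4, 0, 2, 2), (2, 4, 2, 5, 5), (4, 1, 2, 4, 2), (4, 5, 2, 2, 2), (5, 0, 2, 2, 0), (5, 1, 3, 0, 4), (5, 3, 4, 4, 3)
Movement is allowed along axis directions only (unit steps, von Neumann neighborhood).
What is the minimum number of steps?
11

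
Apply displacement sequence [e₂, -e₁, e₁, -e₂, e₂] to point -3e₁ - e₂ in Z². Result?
(-3, 0)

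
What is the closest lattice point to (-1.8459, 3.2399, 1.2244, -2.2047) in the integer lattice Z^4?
(-2, 3, 1, -2)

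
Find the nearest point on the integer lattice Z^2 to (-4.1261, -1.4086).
(-4, -1)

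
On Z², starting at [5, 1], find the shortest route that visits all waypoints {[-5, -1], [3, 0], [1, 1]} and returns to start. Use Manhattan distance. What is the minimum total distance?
24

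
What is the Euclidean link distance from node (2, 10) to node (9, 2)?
10.6301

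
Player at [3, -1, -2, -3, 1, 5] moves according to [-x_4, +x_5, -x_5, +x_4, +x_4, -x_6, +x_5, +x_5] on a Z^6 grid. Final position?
(3, -1, -2, -2, 3, 4)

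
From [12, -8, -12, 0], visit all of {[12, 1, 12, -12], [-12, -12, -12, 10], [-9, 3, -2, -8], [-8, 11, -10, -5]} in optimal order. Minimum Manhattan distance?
143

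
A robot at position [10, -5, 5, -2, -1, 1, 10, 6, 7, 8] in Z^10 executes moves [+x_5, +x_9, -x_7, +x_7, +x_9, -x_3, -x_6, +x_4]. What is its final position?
(10, -5, 4, -1, 0, 0, 10, 6, 9, 8)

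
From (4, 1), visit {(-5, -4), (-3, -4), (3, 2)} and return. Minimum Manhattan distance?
30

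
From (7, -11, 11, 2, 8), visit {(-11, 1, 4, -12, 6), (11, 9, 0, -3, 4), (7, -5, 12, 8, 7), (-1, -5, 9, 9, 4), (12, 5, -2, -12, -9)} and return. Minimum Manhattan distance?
194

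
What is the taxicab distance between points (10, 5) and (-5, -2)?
22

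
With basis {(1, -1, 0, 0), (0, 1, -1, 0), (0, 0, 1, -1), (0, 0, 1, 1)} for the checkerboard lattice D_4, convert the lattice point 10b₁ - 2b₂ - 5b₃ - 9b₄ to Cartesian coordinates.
(10, -12, -12, -4)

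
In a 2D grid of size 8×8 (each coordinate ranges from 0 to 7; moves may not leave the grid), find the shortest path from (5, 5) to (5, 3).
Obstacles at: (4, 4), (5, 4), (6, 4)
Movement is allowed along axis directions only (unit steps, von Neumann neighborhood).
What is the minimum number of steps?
6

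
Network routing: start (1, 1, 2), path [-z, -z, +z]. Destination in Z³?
(1, 1, 1)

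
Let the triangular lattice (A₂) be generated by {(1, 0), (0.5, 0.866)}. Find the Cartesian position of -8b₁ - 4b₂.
(-10, -3.464)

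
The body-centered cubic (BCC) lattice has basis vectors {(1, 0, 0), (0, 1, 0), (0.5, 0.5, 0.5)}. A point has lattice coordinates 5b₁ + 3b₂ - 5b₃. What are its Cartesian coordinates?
(2.5, 0.5, -2.5)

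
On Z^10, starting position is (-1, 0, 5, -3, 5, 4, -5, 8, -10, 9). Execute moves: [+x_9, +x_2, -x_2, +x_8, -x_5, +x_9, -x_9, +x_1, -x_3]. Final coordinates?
(0, 0, 4, -3, 4, 4, -5, 9, -9, 9)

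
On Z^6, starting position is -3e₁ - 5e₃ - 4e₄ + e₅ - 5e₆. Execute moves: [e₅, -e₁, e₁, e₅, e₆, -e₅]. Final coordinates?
(-3, 0, -5, -4, 2, -4)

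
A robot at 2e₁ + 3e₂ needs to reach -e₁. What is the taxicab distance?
6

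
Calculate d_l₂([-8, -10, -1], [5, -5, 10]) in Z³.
17.7482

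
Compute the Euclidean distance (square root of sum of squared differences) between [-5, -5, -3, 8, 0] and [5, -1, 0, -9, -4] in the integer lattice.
20.7364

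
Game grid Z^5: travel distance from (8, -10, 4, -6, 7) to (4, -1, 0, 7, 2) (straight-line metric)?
17.5214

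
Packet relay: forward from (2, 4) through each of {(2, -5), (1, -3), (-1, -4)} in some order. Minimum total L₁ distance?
15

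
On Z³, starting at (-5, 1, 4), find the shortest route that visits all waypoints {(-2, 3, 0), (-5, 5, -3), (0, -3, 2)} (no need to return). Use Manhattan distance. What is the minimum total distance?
29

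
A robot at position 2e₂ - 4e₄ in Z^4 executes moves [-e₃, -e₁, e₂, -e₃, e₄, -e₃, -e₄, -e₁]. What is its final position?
(-2, 3, -3, -4)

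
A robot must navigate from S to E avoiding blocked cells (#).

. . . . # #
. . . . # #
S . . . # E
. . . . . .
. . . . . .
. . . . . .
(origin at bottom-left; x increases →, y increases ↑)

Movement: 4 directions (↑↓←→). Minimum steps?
7
(one shortest path: (0, 3) → (1, 3) → (2, 3) → (3, 3) → (3, 2) → (4, 2) → (5, 2) → (5, 3))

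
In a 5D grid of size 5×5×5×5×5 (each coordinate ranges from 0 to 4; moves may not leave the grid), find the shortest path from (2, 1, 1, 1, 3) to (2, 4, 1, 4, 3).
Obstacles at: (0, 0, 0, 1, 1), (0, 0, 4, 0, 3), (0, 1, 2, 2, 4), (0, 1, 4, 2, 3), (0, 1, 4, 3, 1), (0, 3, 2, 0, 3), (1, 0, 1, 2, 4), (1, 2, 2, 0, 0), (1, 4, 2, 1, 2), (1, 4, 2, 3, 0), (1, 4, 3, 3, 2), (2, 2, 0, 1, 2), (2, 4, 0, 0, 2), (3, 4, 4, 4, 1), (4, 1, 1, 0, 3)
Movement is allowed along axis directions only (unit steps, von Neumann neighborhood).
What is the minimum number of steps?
6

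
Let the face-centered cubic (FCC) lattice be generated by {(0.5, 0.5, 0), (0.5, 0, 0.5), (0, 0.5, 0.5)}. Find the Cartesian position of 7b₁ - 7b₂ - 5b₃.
(0, 1, -6)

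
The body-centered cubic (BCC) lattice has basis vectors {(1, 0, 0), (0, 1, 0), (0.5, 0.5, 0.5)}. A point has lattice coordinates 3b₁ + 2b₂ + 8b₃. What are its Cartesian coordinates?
(7, 6, 4)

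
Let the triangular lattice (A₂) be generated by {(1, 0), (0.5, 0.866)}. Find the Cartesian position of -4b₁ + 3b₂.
(-2.5, 2.598)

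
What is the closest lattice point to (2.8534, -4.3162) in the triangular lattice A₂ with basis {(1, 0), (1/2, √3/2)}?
(2.5, -4.33)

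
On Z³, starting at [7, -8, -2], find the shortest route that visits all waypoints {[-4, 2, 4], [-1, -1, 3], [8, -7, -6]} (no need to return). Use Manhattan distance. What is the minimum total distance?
37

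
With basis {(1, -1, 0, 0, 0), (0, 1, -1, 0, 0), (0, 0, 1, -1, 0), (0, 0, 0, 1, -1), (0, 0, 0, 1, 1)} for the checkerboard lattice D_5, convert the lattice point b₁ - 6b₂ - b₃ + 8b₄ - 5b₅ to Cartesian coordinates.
(1, -7, 5, 4, -13)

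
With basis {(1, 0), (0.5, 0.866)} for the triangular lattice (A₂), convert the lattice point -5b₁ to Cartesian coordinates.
(-5, 0)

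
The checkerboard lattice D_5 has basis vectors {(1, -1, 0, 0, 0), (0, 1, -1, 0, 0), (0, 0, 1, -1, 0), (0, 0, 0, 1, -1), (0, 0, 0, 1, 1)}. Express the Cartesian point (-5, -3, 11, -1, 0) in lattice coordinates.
-5b₁ - 8b₂ + 3b₃ + b₄ + b₅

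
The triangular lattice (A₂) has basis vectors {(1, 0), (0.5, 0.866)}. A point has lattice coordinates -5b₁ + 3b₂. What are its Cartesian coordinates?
(-3.5, 2.598)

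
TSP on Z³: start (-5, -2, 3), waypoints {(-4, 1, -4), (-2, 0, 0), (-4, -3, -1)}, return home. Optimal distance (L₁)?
28
(one optimal route: (-5, -2, 3) → (-2, 0, 0) → (-4, 1, -4) → (-4, -3, -1) → (-5, -2, 3))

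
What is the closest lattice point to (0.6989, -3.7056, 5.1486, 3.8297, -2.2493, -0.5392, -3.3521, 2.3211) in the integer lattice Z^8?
(1, -4, 5, 4, -2, -1, -3, 2)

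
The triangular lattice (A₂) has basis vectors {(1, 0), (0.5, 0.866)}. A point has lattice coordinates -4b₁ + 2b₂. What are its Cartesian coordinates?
(-3, 1.732)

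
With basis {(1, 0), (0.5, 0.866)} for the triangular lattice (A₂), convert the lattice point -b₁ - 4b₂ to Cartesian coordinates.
(-3, -3.464)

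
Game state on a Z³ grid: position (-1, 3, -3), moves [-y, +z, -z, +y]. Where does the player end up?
(-1, 3, -3)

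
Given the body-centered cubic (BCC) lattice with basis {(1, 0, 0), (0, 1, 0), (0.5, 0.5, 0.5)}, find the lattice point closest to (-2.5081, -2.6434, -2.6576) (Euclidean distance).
(-2.5, -2.5, -2.5)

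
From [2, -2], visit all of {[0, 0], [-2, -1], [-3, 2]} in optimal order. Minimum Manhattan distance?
11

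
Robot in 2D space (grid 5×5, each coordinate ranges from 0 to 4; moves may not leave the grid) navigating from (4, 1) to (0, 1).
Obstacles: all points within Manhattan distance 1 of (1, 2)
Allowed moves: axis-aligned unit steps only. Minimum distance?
6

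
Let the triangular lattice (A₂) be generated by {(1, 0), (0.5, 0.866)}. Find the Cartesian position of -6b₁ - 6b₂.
(-9, -5.196)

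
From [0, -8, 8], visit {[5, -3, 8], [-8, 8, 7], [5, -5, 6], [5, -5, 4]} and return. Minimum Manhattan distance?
68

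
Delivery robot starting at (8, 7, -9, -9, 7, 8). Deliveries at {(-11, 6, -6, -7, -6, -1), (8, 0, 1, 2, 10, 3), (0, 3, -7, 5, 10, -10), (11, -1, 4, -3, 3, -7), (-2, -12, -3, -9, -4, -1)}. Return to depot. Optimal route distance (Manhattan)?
244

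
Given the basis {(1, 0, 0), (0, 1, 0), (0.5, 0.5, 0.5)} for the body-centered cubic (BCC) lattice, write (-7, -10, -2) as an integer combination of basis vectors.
-5b₁ - 8b₂ - 4b₃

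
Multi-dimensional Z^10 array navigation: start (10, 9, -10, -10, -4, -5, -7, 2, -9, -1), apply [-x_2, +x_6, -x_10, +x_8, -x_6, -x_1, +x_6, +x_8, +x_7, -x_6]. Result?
(9, 8, -10, -10, -4, -5, -6, 4, -9, -2)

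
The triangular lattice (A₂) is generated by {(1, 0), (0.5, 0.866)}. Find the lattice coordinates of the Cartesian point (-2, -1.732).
-b₁ - 2b₂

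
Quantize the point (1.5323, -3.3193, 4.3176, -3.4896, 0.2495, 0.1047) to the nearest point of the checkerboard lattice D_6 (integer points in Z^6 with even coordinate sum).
(2, -3, 4, -3, 0, 0)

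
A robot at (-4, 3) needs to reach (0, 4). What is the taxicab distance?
5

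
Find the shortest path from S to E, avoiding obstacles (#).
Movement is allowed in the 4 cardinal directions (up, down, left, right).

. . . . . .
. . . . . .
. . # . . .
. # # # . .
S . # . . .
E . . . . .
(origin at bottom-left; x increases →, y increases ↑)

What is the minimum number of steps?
1
(one shortest path: (0, 1) → (0, 0))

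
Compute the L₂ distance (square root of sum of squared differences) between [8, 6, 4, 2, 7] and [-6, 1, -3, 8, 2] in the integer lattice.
18.1934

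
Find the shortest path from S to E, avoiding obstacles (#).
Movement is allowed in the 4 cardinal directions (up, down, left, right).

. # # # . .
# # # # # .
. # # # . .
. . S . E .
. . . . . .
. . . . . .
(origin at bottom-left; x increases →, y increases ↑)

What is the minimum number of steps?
2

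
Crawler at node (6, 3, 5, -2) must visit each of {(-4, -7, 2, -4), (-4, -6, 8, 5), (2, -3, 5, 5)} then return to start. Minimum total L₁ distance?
70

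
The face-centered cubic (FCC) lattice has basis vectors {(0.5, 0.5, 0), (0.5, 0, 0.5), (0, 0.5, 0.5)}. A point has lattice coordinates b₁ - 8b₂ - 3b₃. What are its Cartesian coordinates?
(-3.5, -1, -5.5)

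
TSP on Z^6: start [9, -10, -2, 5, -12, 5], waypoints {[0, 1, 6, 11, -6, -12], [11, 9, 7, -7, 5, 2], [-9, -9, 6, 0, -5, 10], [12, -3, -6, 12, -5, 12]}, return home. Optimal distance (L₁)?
260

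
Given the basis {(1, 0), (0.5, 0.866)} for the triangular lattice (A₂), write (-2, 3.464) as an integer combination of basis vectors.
-4b₁ + 4b₂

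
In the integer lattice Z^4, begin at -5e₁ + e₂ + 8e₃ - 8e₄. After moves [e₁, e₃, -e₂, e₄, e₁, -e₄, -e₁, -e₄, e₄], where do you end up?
(-4, 0, 9, -8)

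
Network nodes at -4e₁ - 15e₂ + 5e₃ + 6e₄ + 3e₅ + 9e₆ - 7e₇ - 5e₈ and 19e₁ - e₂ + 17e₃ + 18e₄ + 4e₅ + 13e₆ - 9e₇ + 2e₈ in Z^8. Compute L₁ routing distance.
75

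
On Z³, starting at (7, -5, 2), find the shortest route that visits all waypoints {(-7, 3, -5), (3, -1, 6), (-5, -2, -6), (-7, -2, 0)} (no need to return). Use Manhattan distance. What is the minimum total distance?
45
(one optimal route: (7, -5, 2) → (3, -1, 6) → (-7, -2, 0) → (-5, -2, -6) → (-7, 3, -5))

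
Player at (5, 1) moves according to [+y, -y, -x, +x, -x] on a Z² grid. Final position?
(4, 1)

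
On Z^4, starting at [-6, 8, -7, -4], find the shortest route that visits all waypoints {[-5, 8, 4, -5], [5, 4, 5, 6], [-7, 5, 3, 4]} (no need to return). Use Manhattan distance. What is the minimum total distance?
45
(one optimal route: (-6, 8, -7, -4) → (-5, 8, 4, -5) → (-7, 5, 3, 4) → (5, 4, 5, 6))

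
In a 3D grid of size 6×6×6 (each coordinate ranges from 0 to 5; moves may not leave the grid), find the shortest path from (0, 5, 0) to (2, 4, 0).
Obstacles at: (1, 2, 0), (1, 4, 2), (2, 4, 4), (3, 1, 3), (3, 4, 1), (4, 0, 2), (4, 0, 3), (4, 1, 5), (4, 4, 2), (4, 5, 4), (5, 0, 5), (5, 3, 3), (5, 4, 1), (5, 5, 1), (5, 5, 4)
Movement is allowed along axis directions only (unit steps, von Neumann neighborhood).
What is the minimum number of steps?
3
(one shortest path: (0, 5, 0) → (1, 5, 0) → (2, 5, 0) → (2, 4, 0))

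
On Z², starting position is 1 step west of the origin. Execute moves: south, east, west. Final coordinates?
(-1, -1)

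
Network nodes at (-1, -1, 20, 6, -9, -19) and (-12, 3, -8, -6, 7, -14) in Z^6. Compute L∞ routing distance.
28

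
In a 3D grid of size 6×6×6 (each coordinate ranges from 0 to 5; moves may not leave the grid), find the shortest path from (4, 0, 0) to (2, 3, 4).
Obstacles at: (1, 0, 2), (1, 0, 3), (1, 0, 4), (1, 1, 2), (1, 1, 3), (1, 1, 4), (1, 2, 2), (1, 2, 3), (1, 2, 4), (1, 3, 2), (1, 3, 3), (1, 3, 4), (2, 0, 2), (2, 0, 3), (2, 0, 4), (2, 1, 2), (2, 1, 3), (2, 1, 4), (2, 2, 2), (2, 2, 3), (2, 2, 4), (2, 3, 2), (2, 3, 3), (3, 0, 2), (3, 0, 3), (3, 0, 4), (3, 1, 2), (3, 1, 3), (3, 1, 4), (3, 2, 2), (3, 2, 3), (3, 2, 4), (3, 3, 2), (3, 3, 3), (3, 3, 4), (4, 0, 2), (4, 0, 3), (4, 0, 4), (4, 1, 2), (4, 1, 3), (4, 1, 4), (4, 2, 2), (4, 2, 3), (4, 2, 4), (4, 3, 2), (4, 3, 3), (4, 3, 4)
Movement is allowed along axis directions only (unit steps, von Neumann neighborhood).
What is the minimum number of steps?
11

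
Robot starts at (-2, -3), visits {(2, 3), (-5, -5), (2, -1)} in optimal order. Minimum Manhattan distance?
20
(one optimal route: (-2, -3) → (-5, -5) → (2, -1) → (2, 3))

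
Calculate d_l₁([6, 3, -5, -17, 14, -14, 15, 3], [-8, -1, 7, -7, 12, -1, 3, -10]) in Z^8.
80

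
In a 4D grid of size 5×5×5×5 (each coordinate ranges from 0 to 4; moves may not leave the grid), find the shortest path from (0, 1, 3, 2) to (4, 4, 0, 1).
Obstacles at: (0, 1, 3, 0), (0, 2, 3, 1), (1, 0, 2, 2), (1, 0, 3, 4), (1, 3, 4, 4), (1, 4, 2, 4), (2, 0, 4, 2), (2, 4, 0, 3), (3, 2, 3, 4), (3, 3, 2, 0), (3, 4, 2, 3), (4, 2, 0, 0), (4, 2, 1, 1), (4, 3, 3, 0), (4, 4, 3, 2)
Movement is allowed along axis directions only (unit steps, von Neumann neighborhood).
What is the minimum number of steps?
11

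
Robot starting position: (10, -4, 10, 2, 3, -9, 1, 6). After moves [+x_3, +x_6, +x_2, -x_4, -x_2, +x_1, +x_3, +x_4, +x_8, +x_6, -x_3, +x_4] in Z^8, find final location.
(11, -4, 11, 3, 3, -7, 1, 7)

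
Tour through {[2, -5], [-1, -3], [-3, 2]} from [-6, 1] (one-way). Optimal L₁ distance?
16
(one optimal route: (-6, 1) → (-3, 2) → (-1, -3) → (2, -5))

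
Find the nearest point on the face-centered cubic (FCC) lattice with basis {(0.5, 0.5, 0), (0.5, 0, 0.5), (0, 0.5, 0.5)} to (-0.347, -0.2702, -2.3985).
(-0.5, 0, -2.5)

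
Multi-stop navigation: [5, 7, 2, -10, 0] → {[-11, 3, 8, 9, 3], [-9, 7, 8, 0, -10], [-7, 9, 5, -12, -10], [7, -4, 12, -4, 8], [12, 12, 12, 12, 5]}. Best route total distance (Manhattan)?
157
(one optimal route: (5, 7, 2, -10, 0) → (-7, 9, 5, -12, -10) → (-9, 7, 8, 0, -10) → (-11, 3, 8, 9, 3) → (12, 12, 12, 12, 5) → (7, -4, 12, -4, 8))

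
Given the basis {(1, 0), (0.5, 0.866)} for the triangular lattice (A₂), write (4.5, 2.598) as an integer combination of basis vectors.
3b₁ + 3b₂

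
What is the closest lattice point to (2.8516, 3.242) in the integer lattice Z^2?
(3, 3)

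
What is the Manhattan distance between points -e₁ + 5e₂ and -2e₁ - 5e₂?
11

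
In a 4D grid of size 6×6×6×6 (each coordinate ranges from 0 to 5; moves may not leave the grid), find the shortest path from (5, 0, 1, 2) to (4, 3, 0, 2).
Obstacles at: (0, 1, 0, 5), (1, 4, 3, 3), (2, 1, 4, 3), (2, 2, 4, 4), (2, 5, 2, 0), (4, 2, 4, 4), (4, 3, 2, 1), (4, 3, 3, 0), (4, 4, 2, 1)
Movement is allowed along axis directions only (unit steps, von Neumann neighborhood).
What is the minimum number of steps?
5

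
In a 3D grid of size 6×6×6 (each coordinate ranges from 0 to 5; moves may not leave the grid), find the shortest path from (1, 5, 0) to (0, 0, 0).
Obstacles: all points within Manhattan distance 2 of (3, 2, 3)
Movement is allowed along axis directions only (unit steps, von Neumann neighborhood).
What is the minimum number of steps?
6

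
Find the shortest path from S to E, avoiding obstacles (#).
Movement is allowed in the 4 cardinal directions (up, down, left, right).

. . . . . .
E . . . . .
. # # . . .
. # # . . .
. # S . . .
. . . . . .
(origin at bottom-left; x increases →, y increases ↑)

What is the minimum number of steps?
7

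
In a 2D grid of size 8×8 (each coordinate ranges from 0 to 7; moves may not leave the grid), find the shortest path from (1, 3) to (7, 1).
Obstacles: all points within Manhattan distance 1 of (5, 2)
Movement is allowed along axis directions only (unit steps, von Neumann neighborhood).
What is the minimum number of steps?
10
(one shortest path: (1, 3) → (2, 3) → (3, 3) → (4, 3) → (4, 4) → (5, 4) → (6, 4) → (7, 4) → (7, 3) → (7, 2) → (7, 1))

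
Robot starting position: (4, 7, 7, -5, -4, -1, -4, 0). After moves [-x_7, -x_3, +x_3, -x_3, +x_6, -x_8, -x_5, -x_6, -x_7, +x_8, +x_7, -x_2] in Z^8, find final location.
(4, 6, 6, -5, -5, -1, -5, 0)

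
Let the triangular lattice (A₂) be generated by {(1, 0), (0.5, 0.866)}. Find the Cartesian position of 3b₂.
(1.5, 2.598)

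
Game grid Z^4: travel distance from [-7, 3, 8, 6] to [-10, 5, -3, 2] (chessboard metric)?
11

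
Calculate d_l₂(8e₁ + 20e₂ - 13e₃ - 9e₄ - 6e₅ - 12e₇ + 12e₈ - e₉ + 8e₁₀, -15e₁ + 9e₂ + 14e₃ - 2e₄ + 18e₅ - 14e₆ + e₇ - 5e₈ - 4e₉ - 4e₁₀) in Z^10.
53.0189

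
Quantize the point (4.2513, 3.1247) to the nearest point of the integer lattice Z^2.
(4, 3)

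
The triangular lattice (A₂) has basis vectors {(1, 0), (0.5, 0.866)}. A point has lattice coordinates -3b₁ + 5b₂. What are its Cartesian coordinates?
(-0.5, 4.33)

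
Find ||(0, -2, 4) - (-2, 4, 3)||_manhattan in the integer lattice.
9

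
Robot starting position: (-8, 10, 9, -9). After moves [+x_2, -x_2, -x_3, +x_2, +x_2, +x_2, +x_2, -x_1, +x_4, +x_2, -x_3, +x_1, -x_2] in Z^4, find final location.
(-8, 14, 7, -8)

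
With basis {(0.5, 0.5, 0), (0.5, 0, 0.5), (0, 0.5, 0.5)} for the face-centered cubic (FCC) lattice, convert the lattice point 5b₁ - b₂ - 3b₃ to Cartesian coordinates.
(2, 1, -2)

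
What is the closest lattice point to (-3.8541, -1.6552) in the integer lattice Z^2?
(-4, -2)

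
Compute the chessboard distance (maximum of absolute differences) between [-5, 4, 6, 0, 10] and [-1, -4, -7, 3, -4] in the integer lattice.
14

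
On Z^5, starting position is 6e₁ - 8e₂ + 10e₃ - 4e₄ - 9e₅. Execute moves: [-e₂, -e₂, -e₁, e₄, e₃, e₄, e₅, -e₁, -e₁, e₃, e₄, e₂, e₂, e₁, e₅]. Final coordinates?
(4, -8, 12, -1, -7)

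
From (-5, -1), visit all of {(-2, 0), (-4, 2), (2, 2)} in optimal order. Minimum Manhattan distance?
14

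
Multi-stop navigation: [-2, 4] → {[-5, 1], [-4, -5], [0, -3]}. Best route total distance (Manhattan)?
19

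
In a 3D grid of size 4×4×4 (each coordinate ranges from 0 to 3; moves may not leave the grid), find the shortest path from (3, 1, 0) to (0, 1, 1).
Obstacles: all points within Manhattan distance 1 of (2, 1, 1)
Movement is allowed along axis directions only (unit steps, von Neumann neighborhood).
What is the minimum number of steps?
6
(one shortest path: (3, 1, 0) → (3, 0, 0) → (2, 0, 0) → (1, 0, 0) → (0, 0, 0) → (0, 1, 0) → (0, 1, 1))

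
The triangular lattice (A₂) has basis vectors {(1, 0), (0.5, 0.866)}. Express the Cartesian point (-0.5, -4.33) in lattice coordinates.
2b₁ - 5b₂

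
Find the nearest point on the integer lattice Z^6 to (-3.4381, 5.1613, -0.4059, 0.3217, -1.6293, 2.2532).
(-3, 5, 0, 0, -2, 2)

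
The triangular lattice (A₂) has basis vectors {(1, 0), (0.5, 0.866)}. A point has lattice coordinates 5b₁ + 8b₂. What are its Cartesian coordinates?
(9, 6.928)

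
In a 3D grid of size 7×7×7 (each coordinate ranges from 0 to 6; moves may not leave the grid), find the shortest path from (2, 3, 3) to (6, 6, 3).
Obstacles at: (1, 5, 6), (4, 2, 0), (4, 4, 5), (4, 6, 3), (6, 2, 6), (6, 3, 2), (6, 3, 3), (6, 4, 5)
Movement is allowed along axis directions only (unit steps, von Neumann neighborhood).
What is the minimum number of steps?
7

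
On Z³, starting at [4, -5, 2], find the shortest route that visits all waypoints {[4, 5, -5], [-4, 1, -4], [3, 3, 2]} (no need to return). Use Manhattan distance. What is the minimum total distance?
32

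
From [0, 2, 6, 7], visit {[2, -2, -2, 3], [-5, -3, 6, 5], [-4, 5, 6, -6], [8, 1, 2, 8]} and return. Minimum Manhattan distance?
90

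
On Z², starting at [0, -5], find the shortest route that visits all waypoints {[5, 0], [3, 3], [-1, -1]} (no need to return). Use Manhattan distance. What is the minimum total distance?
17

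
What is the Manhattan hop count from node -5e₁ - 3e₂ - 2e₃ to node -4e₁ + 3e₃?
9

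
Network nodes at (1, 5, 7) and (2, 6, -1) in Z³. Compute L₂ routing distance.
8.12404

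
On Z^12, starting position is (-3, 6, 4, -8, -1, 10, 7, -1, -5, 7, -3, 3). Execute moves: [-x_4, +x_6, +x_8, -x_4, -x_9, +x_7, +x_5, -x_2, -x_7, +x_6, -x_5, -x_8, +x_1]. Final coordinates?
(-2, 5, 4, -10, -1, 12, 7, -1, -6, 7, -3, 3)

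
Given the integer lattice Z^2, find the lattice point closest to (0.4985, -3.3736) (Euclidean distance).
(0, -3)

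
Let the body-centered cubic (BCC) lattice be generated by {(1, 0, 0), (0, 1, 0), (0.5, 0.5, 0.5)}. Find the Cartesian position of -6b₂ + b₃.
(0.5, -5.5, 0.5)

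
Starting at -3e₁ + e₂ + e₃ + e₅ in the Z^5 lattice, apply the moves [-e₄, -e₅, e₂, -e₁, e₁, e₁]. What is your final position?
(-2, 2, 1, -1, 0)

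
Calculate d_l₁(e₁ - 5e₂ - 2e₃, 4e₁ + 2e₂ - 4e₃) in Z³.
12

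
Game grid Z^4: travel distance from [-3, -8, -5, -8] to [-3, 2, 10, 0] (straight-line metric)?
19.7231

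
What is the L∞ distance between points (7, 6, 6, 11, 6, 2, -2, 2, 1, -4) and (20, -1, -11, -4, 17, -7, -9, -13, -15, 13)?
17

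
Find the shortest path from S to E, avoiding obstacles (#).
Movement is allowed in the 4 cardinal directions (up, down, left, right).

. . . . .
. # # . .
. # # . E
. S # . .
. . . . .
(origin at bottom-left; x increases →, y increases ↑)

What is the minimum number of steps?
6
(one shortest path: (1, 1) → (1, 0) → (2, 0) → (3, 0) → (4, 0) → (4, 1) → (4, 2))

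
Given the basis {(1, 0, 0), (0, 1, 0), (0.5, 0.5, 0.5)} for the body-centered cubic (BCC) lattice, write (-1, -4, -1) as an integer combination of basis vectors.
-3b₂ - 2b₃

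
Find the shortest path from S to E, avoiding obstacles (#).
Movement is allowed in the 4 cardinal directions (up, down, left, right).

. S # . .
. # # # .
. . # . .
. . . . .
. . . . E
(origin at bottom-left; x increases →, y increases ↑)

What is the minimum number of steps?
9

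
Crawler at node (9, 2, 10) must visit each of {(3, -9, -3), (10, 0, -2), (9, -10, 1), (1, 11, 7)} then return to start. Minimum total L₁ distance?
92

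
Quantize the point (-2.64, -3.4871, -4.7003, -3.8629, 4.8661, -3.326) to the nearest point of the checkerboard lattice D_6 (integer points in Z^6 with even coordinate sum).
(-3, -4, -5, -4, 5, -3)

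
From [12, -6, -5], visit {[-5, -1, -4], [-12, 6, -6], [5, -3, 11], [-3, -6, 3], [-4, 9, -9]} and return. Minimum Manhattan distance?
124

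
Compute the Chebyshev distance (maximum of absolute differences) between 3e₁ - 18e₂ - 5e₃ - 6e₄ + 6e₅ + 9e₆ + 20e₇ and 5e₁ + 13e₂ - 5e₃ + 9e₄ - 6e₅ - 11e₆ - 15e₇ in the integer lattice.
35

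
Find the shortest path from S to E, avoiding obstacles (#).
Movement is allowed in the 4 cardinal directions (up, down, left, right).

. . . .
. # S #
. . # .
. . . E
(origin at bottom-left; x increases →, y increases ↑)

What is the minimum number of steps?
9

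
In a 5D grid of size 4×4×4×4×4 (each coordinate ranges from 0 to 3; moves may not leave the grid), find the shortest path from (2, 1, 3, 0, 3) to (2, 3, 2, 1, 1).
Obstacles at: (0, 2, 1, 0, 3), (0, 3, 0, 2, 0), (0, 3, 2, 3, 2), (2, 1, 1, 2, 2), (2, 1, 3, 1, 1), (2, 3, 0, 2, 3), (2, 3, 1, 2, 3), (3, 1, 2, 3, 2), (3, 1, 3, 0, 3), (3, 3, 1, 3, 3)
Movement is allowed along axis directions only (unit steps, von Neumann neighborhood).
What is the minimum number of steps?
6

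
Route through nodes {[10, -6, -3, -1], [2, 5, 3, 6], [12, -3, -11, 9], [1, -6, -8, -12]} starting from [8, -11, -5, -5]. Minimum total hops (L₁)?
105
(one optimal route: (8, -11, -5, -5) → (1, -6, -8, -12) → (10, -6, -3, -1) → (12, -3, -11, 9) → (2, 5, 3, 6))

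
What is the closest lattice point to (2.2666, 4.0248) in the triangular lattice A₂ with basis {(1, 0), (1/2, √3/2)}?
(2.5, 4.33)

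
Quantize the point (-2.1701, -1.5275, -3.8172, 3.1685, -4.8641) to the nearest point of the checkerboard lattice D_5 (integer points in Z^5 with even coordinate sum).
(-2, -2, -4, 3, -5)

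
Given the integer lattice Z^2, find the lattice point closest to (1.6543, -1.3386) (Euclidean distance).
(2, -1)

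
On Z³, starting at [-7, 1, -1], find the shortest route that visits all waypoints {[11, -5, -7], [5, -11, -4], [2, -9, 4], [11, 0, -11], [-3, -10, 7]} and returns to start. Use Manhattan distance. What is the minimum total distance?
98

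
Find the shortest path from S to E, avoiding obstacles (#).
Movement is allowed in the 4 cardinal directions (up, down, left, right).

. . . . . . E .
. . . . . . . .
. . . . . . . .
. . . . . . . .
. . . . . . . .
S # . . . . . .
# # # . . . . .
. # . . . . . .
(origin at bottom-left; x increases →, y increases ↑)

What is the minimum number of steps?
11
(one shortest path: (0, 2) → (0, 3) → (1, 3) → (2, 3) → (3, 3) → (4, 3) → (5, 3) → (6, 3) → (6, 4) → (6, 5) → (6, 6) → (6, 7))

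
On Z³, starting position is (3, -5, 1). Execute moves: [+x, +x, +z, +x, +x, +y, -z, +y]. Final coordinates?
(7, -3, 1)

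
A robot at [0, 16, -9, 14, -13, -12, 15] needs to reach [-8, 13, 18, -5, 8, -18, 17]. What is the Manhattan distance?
86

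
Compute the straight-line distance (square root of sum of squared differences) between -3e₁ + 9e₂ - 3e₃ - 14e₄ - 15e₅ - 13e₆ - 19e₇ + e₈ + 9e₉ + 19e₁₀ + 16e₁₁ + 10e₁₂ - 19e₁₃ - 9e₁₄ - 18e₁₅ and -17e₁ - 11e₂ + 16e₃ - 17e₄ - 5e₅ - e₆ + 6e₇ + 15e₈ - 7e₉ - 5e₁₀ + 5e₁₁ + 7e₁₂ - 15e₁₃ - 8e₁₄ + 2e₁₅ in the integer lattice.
58.3952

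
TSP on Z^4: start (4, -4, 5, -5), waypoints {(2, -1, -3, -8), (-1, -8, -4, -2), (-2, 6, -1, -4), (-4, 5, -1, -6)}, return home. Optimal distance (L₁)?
78
(one optimal route: (4, -4, 5, -5) → (2, -1, -3, -8) → (-4, 5, -1, -6) → (-2, 6, -1, -4) → (-1, -8, -4, -2) → (4, -4, 5, -5))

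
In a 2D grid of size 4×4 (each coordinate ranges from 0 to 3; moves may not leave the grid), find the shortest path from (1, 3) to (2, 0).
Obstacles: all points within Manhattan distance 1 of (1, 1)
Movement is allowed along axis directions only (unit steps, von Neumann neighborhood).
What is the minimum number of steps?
6
(one shortest path: (1, 3) → (2, 3) → (3, 3) → (3, 2) → (3, 1) → (3, 0) → (2, 0))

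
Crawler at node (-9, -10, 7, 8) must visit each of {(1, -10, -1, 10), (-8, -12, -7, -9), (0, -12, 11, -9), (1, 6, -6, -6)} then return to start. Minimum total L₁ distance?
146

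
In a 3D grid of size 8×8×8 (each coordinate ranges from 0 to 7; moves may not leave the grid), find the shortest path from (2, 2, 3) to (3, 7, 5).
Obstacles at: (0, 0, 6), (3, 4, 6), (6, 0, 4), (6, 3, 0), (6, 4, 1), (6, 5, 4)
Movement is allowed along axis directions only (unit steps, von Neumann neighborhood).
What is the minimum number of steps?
8
(one shortest path: (2, 2, 3) → (3, 2, 3) → (3, 3, 3) → (3, 4, 3) → (3, 5, 3) → (3, 6, 3) → (3, 7, 3) → (3, 7, 4) → (3, 7, 5))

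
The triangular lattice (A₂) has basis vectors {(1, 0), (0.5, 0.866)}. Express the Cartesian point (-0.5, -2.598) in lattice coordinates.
b₁ - 3b₂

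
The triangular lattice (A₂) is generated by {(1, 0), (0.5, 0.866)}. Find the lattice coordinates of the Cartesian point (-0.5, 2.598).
-2b₁ + 3b₂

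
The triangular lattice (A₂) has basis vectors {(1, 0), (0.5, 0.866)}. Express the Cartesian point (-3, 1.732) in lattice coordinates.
-4b₁ + 2b₂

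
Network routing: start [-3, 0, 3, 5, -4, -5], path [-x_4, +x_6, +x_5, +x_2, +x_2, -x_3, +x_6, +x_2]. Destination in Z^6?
(-3, 3, 2, 4, -3, -3)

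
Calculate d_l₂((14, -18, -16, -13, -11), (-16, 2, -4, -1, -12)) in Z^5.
39.8623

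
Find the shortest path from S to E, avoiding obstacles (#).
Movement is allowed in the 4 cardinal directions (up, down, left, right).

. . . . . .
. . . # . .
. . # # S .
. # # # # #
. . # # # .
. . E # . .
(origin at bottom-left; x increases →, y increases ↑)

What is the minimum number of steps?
13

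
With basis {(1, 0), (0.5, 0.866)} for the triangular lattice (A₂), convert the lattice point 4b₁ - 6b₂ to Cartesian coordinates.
(1, -5.196)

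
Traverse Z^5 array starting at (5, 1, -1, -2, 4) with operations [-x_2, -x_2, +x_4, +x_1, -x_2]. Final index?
(6, -2, -1, -1, 4)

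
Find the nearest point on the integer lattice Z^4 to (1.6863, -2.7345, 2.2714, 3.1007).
(2, -3, 2, 3)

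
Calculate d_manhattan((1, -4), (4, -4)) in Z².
3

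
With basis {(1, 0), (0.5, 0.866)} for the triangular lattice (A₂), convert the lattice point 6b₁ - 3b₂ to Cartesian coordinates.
(4.5, -2.598)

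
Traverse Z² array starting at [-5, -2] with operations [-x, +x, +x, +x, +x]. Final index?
(-2, -2)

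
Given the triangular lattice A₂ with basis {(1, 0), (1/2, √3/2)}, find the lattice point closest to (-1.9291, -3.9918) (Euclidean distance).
(-2, -3.464)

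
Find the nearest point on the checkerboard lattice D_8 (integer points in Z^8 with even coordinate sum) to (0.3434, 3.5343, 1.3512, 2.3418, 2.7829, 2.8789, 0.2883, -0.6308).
(0, 4, 1, 2, 3, 3, 0, -1)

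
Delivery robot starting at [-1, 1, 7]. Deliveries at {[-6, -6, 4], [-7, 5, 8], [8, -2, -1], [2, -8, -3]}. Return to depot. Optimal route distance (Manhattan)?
78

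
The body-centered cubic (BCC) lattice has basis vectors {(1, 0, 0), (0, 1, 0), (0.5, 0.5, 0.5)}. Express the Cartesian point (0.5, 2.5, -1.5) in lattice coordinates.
2b₁ + 4b₂ - 3b₃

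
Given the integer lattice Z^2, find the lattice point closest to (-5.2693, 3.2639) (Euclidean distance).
(-5, 3)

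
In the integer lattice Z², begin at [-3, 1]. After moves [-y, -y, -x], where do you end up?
(-4, -1)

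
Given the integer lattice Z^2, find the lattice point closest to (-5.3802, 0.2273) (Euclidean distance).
(-5, 0)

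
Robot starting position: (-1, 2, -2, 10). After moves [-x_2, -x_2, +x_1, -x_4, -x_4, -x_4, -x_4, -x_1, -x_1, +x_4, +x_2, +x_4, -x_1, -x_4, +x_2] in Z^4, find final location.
(-3, 2, -2, 7)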